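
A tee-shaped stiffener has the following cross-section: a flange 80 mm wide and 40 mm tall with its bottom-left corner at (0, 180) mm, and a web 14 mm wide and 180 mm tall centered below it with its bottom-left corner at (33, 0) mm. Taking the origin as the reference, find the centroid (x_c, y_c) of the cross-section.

Part | A | x̄ᵢ | ȳᵢ | A·x̄ᵢ | A·ȳᵢ
web | 2520.00 | 40.00 | 90.00 | 100800.00 | 226800.00
flange | 3200.00 | 40.00 | 200.00 | 128000.00 | 640000.00
Σ | 5720.00 |  |  | 228800.00 | 866800.00
x_c = 228800.00 / 5720.00 = 40.00 mm
y_c = 866800.00 / 5720.00 = 151.54 mm

x_c = 40.00 mm, y_c = 151.54 mm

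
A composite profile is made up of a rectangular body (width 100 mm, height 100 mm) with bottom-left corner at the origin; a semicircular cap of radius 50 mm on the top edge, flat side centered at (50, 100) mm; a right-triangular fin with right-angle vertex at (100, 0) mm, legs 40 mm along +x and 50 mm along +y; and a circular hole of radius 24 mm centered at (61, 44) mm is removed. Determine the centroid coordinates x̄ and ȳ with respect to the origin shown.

Part | A | x̄ᵢ | ȳᵢ | A·x̄ᵢ | A·ȳᵢ
rectangular body | 10000.00 | 50.00 | 50.00 | 500000.00 | 500000.00
semicircular top | 3926.99 | 50.00 | 121.22 | 196349.54 | 476032.42
triangular fin | 1000.00 | 113.33 | 16.67 | 113333.33 | 16666.67
hole | -1809.56 | 61.00 | 44.00 | -110383.00 | -79620.52
Σ | 13117.43 |  |  | 699299.87 | 913078.56
x̄ = 699299.87 / 13117.43 = 53.31 mm
ȳ = 913078.56 / 13117.43 = 69.61 mm

x̄ = 53.31 mm, ȳ = 69.61 mm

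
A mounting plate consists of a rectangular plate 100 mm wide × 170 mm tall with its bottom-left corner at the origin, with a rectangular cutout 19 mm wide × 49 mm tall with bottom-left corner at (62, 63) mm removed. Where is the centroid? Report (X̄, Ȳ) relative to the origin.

Part | A | x̄ᵢ | ȳᵢ | A·x̄ᵢ | A·ȳᵢ
plate | 17000.00 | 50.00 | 85.00 | 850000.00 | 1445000.00
hole | -931.00 | 71.50 | 87.50 | -66566.50 | -81462.50
Σ | 16069.00 |  |  | 783433.50 | 1363537.50
X̄ = 783433.50 / 16069.00 = 48.75 mm
Ȳ = 1363537.50 / 16069.00 = 84.86 mm

X̄ = 48.75 mm, Ȳ = 84.86 mm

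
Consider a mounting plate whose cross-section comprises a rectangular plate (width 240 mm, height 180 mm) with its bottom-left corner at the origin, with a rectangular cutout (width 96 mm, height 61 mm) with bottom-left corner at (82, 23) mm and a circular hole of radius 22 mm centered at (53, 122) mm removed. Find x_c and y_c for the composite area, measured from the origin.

plate: A = 240 × 180 = 43200.00, centroid at (120.00, 90.00).
hole 1: A = −(96 × 61) = -5856.00, centroid at (130.00, 53.50).
hole 2: A = −π·22² = -1520.53, centroid at (53.00, 122.00).
ΣA = 35823.47 mm², ΣAx_c = 4342131.87 mm³, ΣAy_c = 3389199.24 mm³.
x_c = 4342131.87/35823.47 = 121.21 mm; y_c = 3389199.24/35823.47 = 94.61 mm.

x_c = 121.21 mm, y_c = 94.61 mm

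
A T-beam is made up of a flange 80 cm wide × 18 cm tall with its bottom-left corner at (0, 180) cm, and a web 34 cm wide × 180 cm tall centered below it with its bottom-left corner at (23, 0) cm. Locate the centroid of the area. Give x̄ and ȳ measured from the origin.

Part | A | x̄ᵢ | ȳᵢ | A·x̄ᵢ | A·ȳᵢ
web | 6120.00 | 40.00 | 90.00 | 244800.00 | 550800.00
flange | 1440.00 | 40.00 | 189.00 | 57600.00 | 272160.00
Σ | 7560.00 |  |  | 302400.00 | 822960.00
x̄ = 302400.00 / 7560.00 = 40.00 cm
ȳ = 822960.00 / 7560.00 = 108.86 cm

x̄ = 40.00 cm, ȳ = 108.86 cm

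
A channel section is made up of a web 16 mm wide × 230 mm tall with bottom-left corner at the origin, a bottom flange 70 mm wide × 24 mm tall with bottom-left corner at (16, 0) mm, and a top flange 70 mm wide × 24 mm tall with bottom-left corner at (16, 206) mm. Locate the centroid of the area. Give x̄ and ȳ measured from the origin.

Part | A | x̄ᵢ | ȳᵢ | A·x̄ᵢ | A·ȳᵢ
web | 3680.00 | 8.00 | 115.00 | 29440.00 | 423200.00
bottom flange | 1680.00 | 51.00 | 12.00 | 85680.00 | 20160.00
top flange | 1680.00 | 51.00 | 218.00 | 85680.00 | 366240.00
Σ | 7040.00 |  |  | 200800.00 | 809600.00
x̄ = 200800.00 / 7040.00 = 28.52 mm
ȳ = 809600.00 / 7040.00 = 115.00 mm

x̄ = 28.52 mm, ȳ = 115.00 mm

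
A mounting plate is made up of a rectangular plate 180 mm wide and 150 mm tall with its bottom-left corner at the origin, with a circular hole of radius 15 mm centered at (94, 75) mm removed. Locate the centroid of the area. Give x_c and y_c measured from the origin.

x_c = 89.89 mm, y_c = 75.00 mm

plate: A = 180 × 150 = 27000.00, centroid at (90.00, 75.00).
hole: A = −π·15² = -706.86, centroid at (94.00, 75.00).
ΣA = 26293.14 mm²
ΣAx_c = (27000.00)(90.00) + (-706.86)(94.00) = 2363555.32 mm³
ΣAy_c = (27000.00)(75.00) + (-706.86)(75.00) = 1971985.62 mm³
x_c = 2363555.32 / 26293.14 = 89.89 mm
y_c = 1971985.62 / 26293.14 = 75.00 mm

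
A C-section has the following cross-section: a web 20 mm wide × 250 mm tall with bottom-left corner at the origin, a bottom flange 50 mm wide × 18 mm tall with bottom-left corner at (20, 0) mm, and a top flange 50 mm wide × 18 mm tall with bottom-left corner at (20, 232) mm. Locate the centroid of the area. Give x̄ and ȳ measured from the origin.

x̄ = 19.26 mm, ȳ = 125.00 mm

web: A = 20 × 250 = 5000.00, centroid at (10.00, 125.00).
bottom flange: A = 50 × 18 = 900.00, centroid at (45.00, 9.00).
top flange: A = 50 × 18 = 900.00, centroid at (45.00, 241.00).
ΣA = 6800.00 mm²
ΣAx̄ = (5000.00)(10.00) + (900.00)(45.00) + (900.00)(45.00) = 131000.00 mm³
ΣAȳ = (5000.00)(125.00) + (900.00)(9.00) + (900.00)(241.00) = 850000.00 mm³
x̄ = 131000.00 / 6800.00 = 19.26 mm
ȳ = 850000.00 / 6800.00 = 125.00 mm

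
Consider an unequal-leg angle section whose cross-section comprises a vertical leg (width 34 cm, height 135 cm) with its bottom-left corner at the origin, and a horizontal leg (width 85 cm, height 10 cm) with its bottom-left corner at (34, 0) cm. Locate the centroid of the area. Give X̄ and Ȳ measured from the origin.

X̄ = 26.30 cm, Ȳ = 57.73 cm

vertical leg: A = 34 × 135 = 4590.00, centroid at (17.00, 67.50).
horizontal leg: A = 85 × 10 = 850.00, centroid at (76.50, 5.00).
ΣA = 5440.00 cm², ΣAX̄ = 143055.00 cm³, ΣAȲ = 314075.00 cm³.
X̄ = 143055.00/5440.00 = 26.30 cm; Ȳ = 314075.00/5440.00 = 57.73 cm.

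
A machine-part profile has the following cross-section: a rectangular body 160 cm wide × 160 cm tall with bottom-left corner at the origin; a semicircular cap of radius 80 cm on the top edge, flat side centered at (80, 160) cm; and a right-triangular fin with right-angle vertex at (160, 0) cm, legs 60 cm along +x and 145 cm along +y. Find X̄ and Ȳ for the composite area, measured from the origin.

X̄ = 90.87 cm, Ȳ = 105.19 cm

Part | A | x̄ᵢ | ȳᵢ | A·x̄ᵢ | A·ȳᵢ
rectangular body | 25600.00 | 80.00 | 80.00 | 2048000.00 | 2048000.00
semicircular top | 10053.10 | 80.00 | 193.95 | 804247.72 | 1949828.77
triangular fin | 4350.00 | 180.00 | 48.33 | 783000.00 | 210250.00
Σ | 40003.10 |  |  | 3635247.72 | 4208078.77
X̄ = 3635247.72 / 40003.10 = 90.87 cm
Ȳ = 4208078.77 / 40003.10 = 105.19 cm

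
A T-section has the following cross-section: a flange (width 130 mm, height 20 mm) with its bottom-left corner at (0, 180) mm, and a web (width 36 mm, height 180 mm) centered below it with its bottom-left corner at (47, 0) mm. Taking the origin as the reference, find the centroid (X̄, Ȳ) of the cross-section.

web: A = 36 × 180 = 6480.00, centroid at (65.00, 90.00).
flange: A = 130 × 20 = 2600.00, centroid at (65.00, 190.00).
ΣA = 9080.00 mm²
ΣAX̄ = (6480.00)(65.00) + (2600.00)(65.00) = 590200.00 mm³
ΣAȲ = (6480.00)(90.00) + (2600.00)(190.00) = 1077200.00 mm³
X̄ = 590200.00 / 9080.00 = 65.00 mm
Ȳ = 1077200.00 / 9080.00 = 118.63 mm

X̄ = 65.00 mm, Ȳ = 118.63 mm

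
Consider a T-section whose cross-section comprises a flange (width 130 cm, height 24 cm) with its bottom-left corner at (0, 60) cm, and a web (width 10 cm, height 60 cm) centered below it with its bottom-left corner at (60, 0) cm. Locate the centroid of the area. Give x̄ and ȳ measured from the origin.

Part | A | x̄ᵢ | ȳᵢ | A·x̄ᵢ | A·ȳᵢ
web | 600.00 | 65.00 | 30.00 | 39000.00 | 18000.00
flange | 3120.00 | 65.00 | 72.00 | 202800.00 | 224640.00
Σ | 3720.00 |  |  | 241800.00 | 242640.00
x̄ = 241800.00 / 3720.00 = 65.00 cm
ȳ = 242640.00 / 3720.00 = 65.23 cm

x̄ = 65.00 cm, ȳ = 65.23 cm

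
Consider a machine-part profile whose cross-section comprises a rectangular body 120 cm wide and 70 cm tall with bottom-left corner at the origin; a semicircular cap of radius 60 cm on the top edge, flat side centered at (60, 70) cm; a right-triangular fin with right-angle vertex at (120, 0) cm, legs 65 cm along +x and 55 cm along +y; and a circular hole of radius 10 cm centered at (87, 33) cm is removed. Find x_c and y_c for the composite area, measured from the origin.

rectangular body: A = 120 × 70 = 8400.00, centroid at (60.00, 35.00).
semicircular top: A = ½π·60² = 5654.87, centroid at (60.00, 95.46).
triangular fin: A = ½·65·55 = 1787.50, centroid at (141.67, 18.33).
hole: A = −π·10² = -314.16, centroid at (87.00, 33.00).
ΣA = 15528.21 cm², ΣAx_c = 1069189.32 cm³, ΣAy_c = 856244.25 cm³.
x_c = 1069189.32/15528.21 = 68.85 cm; y_c = 856244.25/15528.21 = 55.14 cm.

x_c = 68.85 cm, y_c = 55.14 cm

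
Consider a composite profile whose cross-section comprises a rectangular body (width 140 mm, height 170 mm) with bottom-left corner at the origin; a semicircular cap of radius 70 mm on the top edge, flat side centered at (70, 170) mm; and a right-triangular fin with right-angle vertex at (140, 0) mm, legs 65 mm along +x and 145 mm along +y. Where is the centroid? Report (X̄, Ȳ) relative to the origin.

X̄ = 81.93 mm, Ȳ = 104.61 mm

rectangular body: A = 140 × 170 = 23800.00, centroid at (70.00, 85.00).
semicircular top: A = ½π·70² = 7696.90, centroid at (70.00, 199.71).
triangular fin: A = ½·65·145 = 4712.50, centroid at (161.67, 48.33).
ΣA = 36209.40 mm²
ΣAX̄ = (23800.00)(70.00) + (7696.90)(70.00) + (4712.50)(161.67) = 2966637.31 mm³
ΣAȲ = (23800.00)(85.00) + (7696.90)(199.71) + (4712.50)(48.33) = 3787910.84 mm³
X̄ = 2966637.31 / 36209.40 = 81.93 mm
Ȳ = 3787910.84 / 36209.40 = 104.61 mm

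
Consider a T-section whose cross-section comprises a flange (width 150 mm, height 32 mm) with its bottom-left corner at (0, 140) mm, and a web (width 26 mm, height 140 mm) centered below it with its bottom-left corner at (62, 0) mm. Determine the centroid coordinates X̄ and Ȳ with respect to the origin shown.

web: A = 26 × 140 = 3640.00, centroid at (75.00, 70.00).
flange: A = 150 × 32 = 4800.00, centroid at (75.00, 156.00).
ΣA = 8440.00 mm², ΣAX̄ = 633000.00 mm³, ΣAȲ = 1003600.00 mm³.
X̄ = 633000.00/8440.00 = 75.00 mm; Ȳ = 1003600.00/8440.00 = 118.91 mm.

X̄ = 75.00 mm, Ȳ = 118.91 mm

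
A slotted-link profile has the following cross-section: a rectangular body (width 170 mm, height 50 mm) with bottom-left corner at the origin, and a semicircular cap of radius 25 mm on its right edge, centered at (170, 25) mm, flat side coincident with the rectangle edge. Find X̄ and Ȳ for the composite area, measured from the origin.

Part | A | x̄ᵢ | ȳᵢ | A·x̄ᵢ | A·ȳᵢ
rectangular body | 8500.00 | 85.00 | 25.00 | 722500.00 | 212500.00
semicircular end | 981.75 | 180.61 | 25.00 | 177313.78 | 24543.69
Σ | 9481.75 |  |  | 899813.78 | 237043.69
X̄ = 899813.78 / 9481.75 = 94.90 mm
Ȳ = 237043.69 / 9481.75 = 25.00 mm

X̄ = 94.90 mm, Ȳ = 25.00 mm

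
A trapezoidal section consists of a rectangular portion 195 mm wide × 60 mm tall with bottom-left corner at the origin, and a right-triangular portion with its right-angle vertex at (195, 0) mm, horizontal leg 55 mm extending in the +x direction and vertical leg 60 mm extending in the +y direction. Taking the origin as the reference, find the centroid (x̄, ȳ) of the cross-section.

x̄ = 111.82 mm, ȳ = 28.76 mm

Part | A | x̄ᵢ | ȳᵢ | A·x̄ᵢ | A·ȳᵢ
rectangular portion | 11700.00 | 97.50 | 30.00 | 1140750.00 | 351000.00
triangular portion | 1650.00 | 213.33 | 20.00 | 352000.00 | 33000.00
Σ | 13350.00 |  |  | 1492750.00 | 384000.00
x̄ = 1492750.00 / 13350.00 = 111.82 mm
ȳ = 384000.00 / 13350.00 = 28.76 mm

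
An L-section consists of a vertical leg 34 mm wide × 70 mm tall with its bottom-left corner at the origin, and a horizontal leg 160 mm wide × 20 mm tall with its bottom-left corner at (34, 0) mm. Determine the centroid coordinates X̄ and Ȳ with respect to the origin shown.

X̄ = 72.63 mm, Ȳ = 20.66 mm

vertical leg: A = 34 × 70 = 2380.00, centroid at (17.00, 35.00).
horizontal leg: A = 160 × 20 = 3200.00, centroid at (114.00, 10.00).
ΣA = 5580.00 mm²
ΣAX̄ = (2380.00)(17.00) + (3200.00)(114.00) = 405260.00 mm³
ΣAȲ = (2380.00)(35.00) + (3200.00)(10.00) = 115300.00 mm³
X̄ = 405260.00 / 5580.00 = 72.63 mm
Ȳ = 115300.00 / 5580.00 = 20.66 mm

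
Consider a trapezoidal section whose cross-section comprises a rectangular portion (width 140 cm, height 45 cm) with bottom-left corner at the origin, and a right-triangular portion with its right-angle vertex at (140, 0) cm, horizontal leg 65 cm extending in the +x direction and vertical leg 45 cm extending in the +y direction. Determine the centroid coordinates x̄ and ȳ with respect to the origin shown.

x̄ = 87.27 cm, ȳ = 21.09 cm

Part | A | x̄ᵢ | ȳᵢ | A·x̄ᵢ | A·ȳᵢ
rectangular portion | 6300.00 | 70.00 | 22.50 | 441000.00 | 141750.00
triangular portion | 1462.50 | 161.67 | 15.00 | 236437.50 | 21937.50
Σ | 7762.50 |  |  | 677437.50 | 163687.50
x̄ = 677437.50 / 7762.50 = 87.27 cm
ȳ = 163687.50 / 7762.50 = 21.09 cm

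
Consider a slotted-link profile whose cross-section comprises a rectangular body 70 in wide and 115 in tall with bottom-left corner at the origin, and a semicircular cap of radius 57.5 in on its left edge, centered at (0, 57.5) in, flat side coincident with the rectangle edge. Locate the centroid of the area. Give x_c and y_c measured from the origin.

x_c = 11.70 in, y_c = 57.50 in

rectangular body: A = 70 × 115 = 8050.00, centroid at (35.00, 57.50).
semicircular end: A = ½π·57.5² = 5193.45, centroid at (-24.40, 57.50).
ΣA = 13243.45 in²
ΣAx_c = (8050.00)(35.00) + (5193.45)(-24.40) = 155010.42 in³
ΣAy_c = (8050.00)(57.50) + (5193.45)(57.50) = 761498.11 in³
x_c = 155010.42 / 13243.45 = 11.70 in
y_c = 761498.11 / 13243.45 = 57.50 in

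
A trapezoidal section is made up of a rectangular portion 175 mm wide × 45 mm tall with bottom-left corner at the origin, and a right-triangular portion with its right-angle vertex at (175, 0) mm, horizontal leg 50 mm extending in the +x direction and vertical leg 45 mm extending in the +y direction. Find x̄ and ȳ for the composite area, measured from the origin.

rectangular portion: A = 175 × 45 = 7875.00, centroid at (87.50, 22.50).
triangular portion: A = ½·50·45 = 1125.00, centroid at (191.67, 15.00).
ΣA = 9000.00 mm², ΣAx̄ = 904687.50 mm³, ΣAȳ = 194062.50 mm³.
x̄ = 904687.50/9000.00 = 100.52 mm; ȳ = 194062.50/9000.00 = 21.56 mm.

x̄ = 100.52 mm, ȳ = 21.56 mm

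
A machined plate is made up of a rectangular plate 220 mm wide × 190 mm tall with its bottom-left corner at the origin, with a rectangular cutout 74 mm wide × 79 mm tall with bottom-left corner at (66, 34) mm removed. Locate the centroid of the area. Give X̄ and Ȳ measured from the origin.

X̄ = 111.14 mm, Ȳ = 98.50 mm

Part | A | x̄ᵢ | ȳᵢ | A·x̄ᵢ | A·ȳᵢ
plate | 41800.00 | 110.00 | 95.00 | 4598000.00 | 3971000.00
hole | -5846.00 | 103.00 | 73.50 | -602138.00 | -429681.00
Σ | 35954.00 |  |  | 3995862.00 | 3541319.00
X̄ = 3995862.00 / 35954.00 = 111.14 mm
Ȳ = 3541319.00 / 35954.00 = 98.50 mm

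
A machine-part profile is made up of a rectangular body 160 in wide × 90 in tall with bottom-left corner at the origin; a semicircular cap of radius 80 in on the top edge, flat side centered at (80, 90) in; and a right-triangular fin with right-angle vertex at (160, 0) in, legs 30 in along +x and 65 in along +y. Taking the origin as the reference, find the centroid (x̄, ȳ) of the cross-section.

Part | A | x̄ᵢ | ȳᵢ | A·x̄ᵢ | A·ȳᵢ
rectangular body | 14400.00 | 80.00 | 45.00 | 1152000.00 | 648000.00
semicircular top | 10053.10 | 80.00 | 123.95 | 804247.72 | 1246112.02
triangular fin | 975.00 | 170.00 | 21.67 | 165750.00 | 21125.00
Σ | 25428.10 |  |  | 2121997.72 | 1915237.02
x̄ = 2121997.72 / 25428.10 = 83.45 in
ȳ = 1915237.02 / 25428.10 = 75.32 in

x̄ = 83.45 in, ȳ = 75.32 in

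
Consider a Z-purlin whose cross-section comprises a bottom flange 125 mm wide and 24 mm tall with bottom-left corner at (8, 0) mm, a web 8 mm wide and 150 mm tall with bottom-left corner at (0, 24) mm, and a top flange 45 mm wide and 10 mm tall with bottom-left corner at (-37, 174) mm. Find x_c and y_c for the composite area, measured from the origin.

bottom flange: A = 125 × 24 = 3000.00, centroid at (70.50, 12.00).
web: A = 8 × 150 = 1200.00, centroid at (4.00, 99.00).
top flange: A = 45 × 10 = 450.00, centroid at (-14.50, 179.00).
ΣA = 4650.00 mm²
ΣAx_c = (3000.00)(70.50) + (1200.00)(4.00) + (450.00)(-14.50) = 209775.00 mm³
ΣAy_c = (3000.00)(12.00) + (1200.00)(99.00) + (450.00)(179.00) = 235350.00 mm³
x_c = 209775.00 / 4650.00 = 45.11 mm
y_c = 235350.00 / 4650.00 = 50.61 mm

x_c = 45.11 mm, y_c = 50.61 mm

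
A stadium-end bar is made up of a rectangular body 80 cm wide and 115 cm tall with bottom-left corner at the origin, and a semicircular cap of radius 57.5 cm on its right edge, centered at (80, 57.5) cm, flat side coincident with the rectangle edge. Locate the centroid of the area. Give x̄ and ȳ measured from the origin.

rectangular body: A = 80 × 115 = 9200.00, centroid at (40.00, 57.50).
semicircular end: A = ½π·57.5² = 5193.45, centroid at (104.40, 57.50).
ΣA = 14393.45 cm², ΣAx̄ = 910215.21 cm³, ΣAȳ = 827623.11 cm³.
x̄ = 910215.21/14393.45 = 63.24 cm; ȳ = 827623.11/14393.45 = 57.50 cm.

x̄ = 63.24 cm, ȳ = 57.50 cm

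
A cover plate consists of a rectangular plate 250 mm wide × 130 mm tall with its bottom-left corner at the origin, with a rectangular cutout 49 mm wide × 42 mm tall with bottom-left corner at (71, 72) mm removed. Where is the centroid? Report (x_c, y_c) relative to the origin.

x_c = 126.99 mm, y_c = 63.11 mm

Part | A | x̄ᵢ | ȳᵢ | A·x̄ᵢ | A·ȳᵢ
plate | 32500.00 | 125.00 | 65.00 | 4062500.00 | 2112500.00
hole | -2058.00 | 95.50 | 93.00 | -196539.00 | -191394.00
Σ | 30442.00 |  |  | 3865961.00 | 1921106.00
x_c = 3865961.00 / 30442.00 = 126.99 mm
y_c = 1921106.00 / 30442.00 = 63.11 mm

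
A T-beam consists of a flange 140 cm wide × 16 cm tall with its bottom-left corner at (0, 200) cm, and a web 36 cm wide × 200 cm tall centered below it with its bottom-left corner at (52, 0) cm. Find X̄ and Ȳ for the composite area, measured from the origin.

Part | A | x̄ᵢ | ȳᵢ | A·x̄ᵢ | A·ȳᵢ
web | 7200.00 | 70.00 | 100.00 | 504000.00 | 720000.00
flange | 2240.00 | 70.00 | 208.00 | 156800.00 | 465920.00
Σ | 9440.00 |  |  | 660800.00 | 1185920.00
X̄ = 660800.00 / 9440.00 = 70.00 cm
Ȳ = 1185920.00 / 9440.00 = 125.63 cm

X̄ = 70.00 cm, Ȳ = 125.63 cm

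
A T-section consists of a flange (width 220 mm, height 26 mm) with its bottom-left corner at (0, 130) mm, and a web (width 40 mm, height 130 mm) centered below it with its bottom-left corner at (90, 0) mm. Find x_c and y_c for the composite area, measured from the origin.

x_c = 110.00 mm, y_c = 105.86 mm

Part | A | x̄ᵢ | ȳᵢ | A·x̄ᵢ | A·ȳᵢ
web | 5200.00 | 110.00 | 65.00 | 572000.00 | 338000.00
flange | 5720.00 | 110.00 | 143.00 | 629200.00 | 817960.00
Σ | 10920.00 |  |  | 1201200.00 | 1155960.00
x_c = 1201200.00 / 10920.00 = 110.00 mm
y_c = 1155960.00 / 10920.00 = 105.86 mm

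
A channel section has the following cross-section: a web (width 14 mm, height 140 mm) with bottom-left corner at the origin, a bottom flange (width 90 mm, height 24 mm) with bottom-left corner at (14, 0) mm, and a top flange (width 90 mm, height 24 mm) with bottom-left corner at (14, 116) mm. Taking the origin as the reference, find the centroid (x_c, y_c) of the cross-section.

web: A = 14 × 140 = 1960.00, centroid at (7.00, 70.00).
bottom flange: A = 90 × 24 = 2160.00, centroid at (59.00, 12.00).
top flange: A = 90 × 24 = 2160.00, centroid at (59.00, 128.00).
ΣA = 6280.00 mm², ΣAx_c = 268600.00 mm³, ΣAy_c = 439600.00 mm³.
x_c = 268600.00/6280.00 = 42.77 mm; y_c = 439600.00/6280.00 = 70.00 mm.

x_c = 42.77 mm, y_c = 70.00 mm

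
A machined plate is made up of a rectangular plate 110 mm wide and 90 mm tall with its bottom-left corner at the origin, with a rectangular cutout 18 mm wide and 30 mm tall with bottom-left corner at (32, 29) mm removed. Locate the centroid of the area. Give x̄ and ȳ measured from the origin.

x̄ = 55.81 mm, ȳ = 45.06 mm

plate: A = 110 × 90 = 9900.00, centroid at (55.00, 45.00).
hole: A = −(18 × 30) = -540.00, centroid at (41.00, 44.00).
ΣA = 9360.00 mm²
ΣAx̄ = (9900.00)(55.00) + (-540.00)(41.00) = 522360.00 mm³
ΣAȳ = (9900.00)(45.00) + (-540.00)(44.00) = 421740.00 mm³
x̄ = 522360.00 / 9360.00 = 55.81 mm
ȳ = 421740.00 / 9360.00 = 45.06 mm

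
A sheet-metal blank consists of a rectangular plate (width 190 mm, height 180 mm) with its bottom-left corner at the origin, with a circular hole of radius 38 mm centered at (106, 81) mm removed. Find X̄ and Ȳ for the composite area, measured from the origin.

plate: A = 190 × 180 = 34200.00, centroid at (95.00, 90.00).
hole: A = −π·38² = -4536.46, centroid at (106.00, 81.00).
ΣA = 29663.54 mm², ΣAX̄ = 2768135.26 mm³, ΣAȲ = 2710546.76 mm³.
X̄ = 2768135.26/29663.54 = 93.32 mm; Ȳ = 2710546.76/29663.54 = 91.38 mm.

X̄ = 93.32 mm, Ȳ = 91.38 mm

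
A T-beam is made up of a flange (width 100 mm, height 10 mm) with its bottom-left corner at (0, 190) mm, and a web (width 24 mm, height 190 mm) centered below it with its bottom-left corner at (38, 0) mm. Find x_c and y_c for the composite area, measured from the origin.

Part | A | x̄ᵢ | ȳᵢ | A·x̄ᵢ | A·ȳᵢ
web | 4560.00 | 50.00 | 95.00 | 228000.00 | 433200.00
flange | 1000.00 | 50.00 | 195.00 | 50000.00 | 195000.00
Σ | 5560.00 |  |  | 278000.00 | 628200.00
x_c = 278000.00 / 5560.00 = 50.00 mm
y_c = 628200.00 / 5560.00 = 112.99 mm

x_c = 50.00 mm, y_c = 112.99 mm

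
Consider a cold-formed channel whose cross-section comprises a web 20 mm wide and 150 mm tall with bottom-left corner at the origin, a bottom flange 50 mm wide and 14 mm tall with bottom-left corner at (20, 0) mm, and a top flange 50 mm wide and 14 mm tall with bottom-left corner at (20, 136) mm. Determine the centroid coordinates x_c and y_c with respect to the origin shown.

web: A = 20 × 150 = 3000.00, centroid at (10.00, 75.00).
bottom flange: A = 50 × 14 = 700.00, centroid at (45.00, 7.00).
top flange: A = 50 × 14 = 700.00, centroid at (45.00, 143.00).
ΣA = 4400.00 mm²
ΣAx_c = (3000.00)(10.00) + (700.00)(45.00) + (700.00)(45.00) = 93000.00 mm³
ΣAy_c = (3000.00)(75.00) + (700.00)(7.00) + (700.00)(143.00) = 330000.00 mm³
x_c = 93000.00 / 4400.00 = 21.14 mm
y_c = 330000.00 / 4400.00 = 75.00 mm

x_c = 21.14 mm, y_c = 75.00 mm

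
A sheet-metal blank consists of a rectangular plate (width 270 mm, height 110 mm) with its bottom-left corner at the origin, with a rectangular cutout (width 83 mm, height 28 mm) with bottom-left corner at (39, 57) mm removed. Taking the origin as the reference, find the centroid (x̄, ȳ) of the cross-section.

x̄ = 139.63 mm, ȳ = 53.64 mm

plate: A = 270 × 110 = 29700.00, centroid at (135.00, 55.00).
hole: A = −(83 × 28) = -2324.00, centroid at (80.50, 71.00).
ΣA = 27376.00 mm²
ΣAx̄ = (29700.00)(135.00) + (-2324.00)(80.50) = 3822418.00 mm³
ΣAȳ = (29700.00)(55.00) + (-2324.00)(71.00) = 1468496.00 mm³
x̄ = 3822418.00 / 27376.00 = 139.63 mm
ȳ = 1468496.00 / 27376.00 = 53.64 mm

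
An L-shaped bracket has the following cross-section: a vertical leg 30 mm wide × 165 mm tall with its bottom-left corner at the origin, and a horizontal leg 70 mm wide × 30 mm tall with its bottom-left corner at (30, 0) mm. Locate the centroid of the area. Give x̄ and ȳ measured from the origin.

x̄ = 29.89 mm, ȳ = 62.39 mm

vertical leg: A = 30 × 165 = 4950.00, centroid at (15.00, 82.50).
horizontal leg: A = 70 × 30 = 2100.00, centroid at (65.00, 15.00).
ΣA = 7050.00 mm²
ΣAx̄ = (4950.00)(15.00) + (2100.00)(65.00) = 210750.00 mm³
ΣAȳ = (4950.00)(82.50) + (2100.00)(15.00) = 439875.00 mm³
x̄ = 210750.00 / 7050.00 = 29.89 mm
ȳ = 439875.00 / 7050.00 = 62.39 mm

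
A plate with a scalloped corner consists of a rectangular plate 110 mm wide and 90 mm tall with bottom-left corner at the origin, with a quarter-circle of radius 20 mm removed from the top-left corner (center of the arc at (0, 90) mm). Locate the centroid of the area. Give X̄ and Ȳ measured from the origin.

X̄ = 56.52 mm, Ȳ = 43.80 mm

Part | A | x̄ᵢ | ȳᵢ | A·x̄ᵢ | A·ȳᵢ
plate | 9900.00 | 55.00 | 45.00 | 544500.00 | 445500.00
removed quarter-circle | -314.16 | 8.49 | 81.51 | -2666.67 | -25607.67
Σ | 9585.84 |  |  | 541833.33 | 419892.33
X̄ = 541833.33 / 9585.84 = 56.52 mm
Ȳ = 419892.33 / 9585.84 = 43.80 mm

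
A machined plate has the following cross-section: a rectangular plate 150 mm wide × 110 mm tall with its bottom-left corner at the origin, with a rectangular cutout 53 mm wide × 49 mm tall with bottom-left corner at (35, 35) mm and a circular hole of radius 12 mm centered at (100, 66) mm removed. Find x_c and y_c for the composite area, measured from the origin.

x_c = 76.77 mm, y_c = 53.76 mm

plate: A = 150 × 110 = 16500.00, centroid at (75.00, 55.00).
hole 1: A = −(53 × 49) = -2597.00, centroid at (61.50, 59.50).
hole 2: A = −π·12² = -452.39, centroid at (100.00, 66.00).
ΣA = 13450.61 mm²
ΣAx_c = (16500.00)(75.00) + (-2597.00)(61.50) + (-452.39)(100.00) = 1032545.57 mm³
ΣAy_c = (16500.00)(55.00) + (-2597.00)(59.50) + (-452.39)(66.00) = 723120.80 mm³
x_c = 1032545.57 / 13450.61 = 76.77 mm
y_c = 723120.80 / 13450.61 = 53.76 mm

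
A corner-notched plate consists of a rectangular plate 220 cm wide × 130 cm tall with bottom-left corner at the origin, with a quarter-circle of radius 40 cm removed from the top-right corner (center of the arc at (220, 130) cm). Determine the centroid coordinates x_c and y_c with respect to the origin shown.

Part | A | x̄ᵢ | ȳᵢ | A·x̄ᵢ | A·ȳᵢ
plate | 28600.00 | 110.00 | 65.00 | 3146000.00 | 1859000.00
removed quarter-circle | -1256.64 | 203.02 | 113.02 | -255126.82 | -142029.48
Σ | 27343.36 |  |  | 2890873.18 | 1716970.52
x_c = 2890873.18 / 27343.36 = 105.72 cm
y_c = 1716970.52 / 27343.36 = 62.79 cm

x_c = 105.72 cm, y_c = 62.79 cm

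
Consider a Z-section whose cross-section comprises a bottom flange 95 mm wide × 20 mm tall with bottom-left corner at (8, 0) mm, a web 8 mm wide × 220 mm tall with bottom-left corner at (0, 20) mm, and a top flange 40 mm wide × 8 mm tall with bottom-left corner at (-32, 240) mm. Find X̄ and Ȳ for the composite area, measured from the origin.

X̄ = 27.30 mm, Ȳ = 81.88 mm

bottom flange: A = 95 × 20 = 1900.00, centroid at (55.50, 10.00).
web: A = 8 × 220 = 1760.00, centroid at (4.00, 130.00).
top flange: A = 40 × 8 = 320.00, centroid at (-12.00, 244.00).
ΣA = 3980.00 mm², ΣAX̄ = 108650.00 mm³, ΣAȲ = 325880.00 mm³.
X̄ = 108650.00/3980.00 = 27.30 mm; Ȳ = 325880.00/3980.00 = 81.88 mm.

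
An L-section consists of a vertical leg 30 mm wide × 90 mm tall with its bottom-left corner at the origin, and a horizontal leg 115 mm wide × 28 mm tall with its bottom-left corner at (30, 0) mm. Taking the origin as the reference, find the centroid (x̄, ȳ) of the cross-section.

x̄ = 54.43 mm, ȳ = 28.14 mm

vertical leg: A = 30 × 90 = 2700.00, centroid at (15.00, 45.00).
horizontal leg: A = 115 × 28 = 3220.00, centroid at (87.50, 14.00).
ΣA = 5920.00 mm², ΣAx̄ = 322250.00 mm³, ΣAȳ = 166580.00 mm³.
x̄ = 322250.00/5920.00 = 54.43 mm; ȳ = 166580.00/5920.00 = 28.14 mm.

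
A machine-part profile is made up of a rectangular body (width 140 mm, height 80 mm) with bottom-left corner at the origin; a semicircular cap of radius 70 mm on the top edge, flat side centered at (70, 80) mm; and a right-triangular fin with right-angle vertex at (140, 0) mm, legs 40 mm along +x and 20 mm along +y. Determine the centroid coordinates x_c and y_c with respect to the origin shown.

rectangular body: A = 140 × 80 = 11200.00, centroid at (70.00, 40.00).
semicircular top: A = ½π·70² = 7696.90, centroid at (70.00, 109.71).
triangular fin: A = ½·40·20 = 400.00, centroid at (153.33, 6.67).
ΣA = 19296.90 mm²
ΣAx_c = (11200.00)(70.00) + (7696.90)(70.00) + (400.00)(153.33) = 1384116.47 mm³
ΣAy_c = (11200.00)(40.00) + (7696.90)(109.71) + (400.00)(6.67) = 1295085.49 mm³
x_c = 1384116.47 / 19296.90 = 71.73 mm
y_c = 1295085.49 / 19296.90 = 67.11 mm

x_c = 71.73 mm, y_c = 67.11 mm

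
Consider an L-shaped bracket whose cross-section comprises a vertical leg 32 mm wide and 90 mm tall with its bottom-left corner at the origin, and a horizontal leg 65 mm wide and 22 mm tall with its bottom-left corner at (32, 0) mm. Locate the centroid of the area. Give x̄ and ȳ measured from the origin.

x̄ = 32.09 mm, ȳ = 33.72 mm

Part | A | x̄ᵢ | ȳᵢ | A·x̄ᵢ | A·ȳᵢ
vertical leg | 2880.00 | 16.00 | 45.00 | 46080.00 | 129600.00
horizontal leg | 1430.00 | 64.50 | 11.00 | 92235.00 | 15730.00
Σ | 4310.00 |  |  | 138315.00 | 145330.00
x̄ = 138315.00 / 4310.00 = 32.09 mm
ȳ = 145330.00 / 4310.00 = 33.72 mm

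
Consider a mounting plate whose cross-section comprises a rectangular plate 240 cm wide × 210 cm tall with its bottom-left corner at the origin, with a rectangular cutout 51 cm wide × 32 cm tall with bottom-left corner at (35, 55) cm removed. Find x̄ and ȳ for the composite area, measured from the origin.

x̄ = 121.99 cm, ȳ = 106.14 cm

plate: A = 240 × 210 = 50400.00, centroid at (120.00, 105.00).
hole: A = −(51 × 32) = -1632.00, centroid at (60.50, 71.00).
ΣA = 48768.00 cm², ΣAx̄ = 5949264.00 cm³, ΣAȳ = 5176128.00 cm³.
x̄ = 5949264.00/48768.00 = 121.99 cm; ȳ = 5176128.00/48768.00 = 106.14 cm.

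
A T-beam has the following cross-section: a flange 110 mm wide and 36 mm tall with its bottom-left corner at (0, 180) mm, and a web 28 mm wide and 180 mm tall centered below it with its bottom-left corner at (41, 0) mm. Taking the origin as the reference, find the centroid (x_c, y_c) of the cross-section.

x_c = 55.00 mm, y_c = 137.52 mm

web: A = 28 × 180 = 5040.00, centroid at (55.00, 90.00).
flange: A = 110 × 36 = 3960.00, centroid at (55.00, 198.00).
ΣA = 9000.00 mm², ΣAx_c = 495000.00 mm³, ΣAy_c = 1237680.00 mm³.
x_c = 495000.00/9000.00 = 55.00 mm; y_c = 1237680.00/9000.00 = 137.52 mm.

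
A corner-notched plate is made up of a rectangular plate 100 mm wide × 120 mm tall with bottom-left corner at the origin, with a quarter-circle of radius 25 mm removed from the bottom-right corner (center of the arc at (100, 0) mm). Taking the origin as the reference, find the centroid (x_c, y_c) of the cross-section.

Part | A | x̄ᵢ | ȳᵢ | A·x̄ᵢ | A·ȳᵢ
plate | 12000.00 | 50.00 | 60.00 | 600000.00 | 720000.00
removed quarter-circle | -490.87 | 89.39 | 10.61 | -43879.05 | -5208.33
Σ | 11509.13 |  |  | 556120.95 | 714791.67
x_c = 556120.95 / 11509.13 = 48.32 mm
y_c = 714791.67 / 11509.13 = 62.11 mm

x_c = 48.32 mm, y_c = 62.11 mm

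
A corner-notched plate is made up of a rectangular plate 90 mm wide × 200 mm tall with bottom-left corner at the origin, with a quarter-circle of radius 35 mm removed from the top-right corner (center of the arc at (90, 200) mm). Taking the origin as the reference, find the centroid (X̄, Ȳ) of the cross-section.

Part | A | x̄ᵢ | ȳᵢ | A·x̄ᵢ | A·ȳᵢ
plate | 18000.00 | 45.00 | 100.00 | 810000.00 | 1800000.00
removed quarter-circle | -962.11 | 75.15 | 185.15 | -72298.48 | -178130.88
Σ | 17037.89 |  |  | 737701.52 | 1621869.12
X̄ = 737701.52 / 17037.89 = 43.30 mm
Ȳ = 1621869.12 / 17037.89 = 95.19 mm

X̄ = 43.30 mm, Ȳ = 95.19 mm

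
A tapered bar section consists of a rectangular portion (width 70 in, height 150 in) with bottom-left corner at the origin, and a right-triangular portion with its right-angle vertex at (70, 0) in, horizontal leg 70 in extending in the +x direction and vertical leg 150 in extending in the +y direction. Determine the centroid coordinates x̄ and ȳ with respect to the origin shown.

x̄ = 54.44 in, ȳ = 66.67 in

Part | A | x̄ᵢ | ȳᵢ | A·x̄ᵢ | A·ȳᵢ
rectangular portion | 10500.00 | 35.00 | 75.00 | 367500.00 | 787500.00
triangular portion | 5250.00 | 93.33 | 50.00 | 490000.00 | 262500.00
Σ | 15750.00 |  |  | 857500.00 | 1050000.00
x̄ = 857500.00 / 15750.00 = 54.44 in
ȳ = 1050000.00 / 15750.00 = 66.67 in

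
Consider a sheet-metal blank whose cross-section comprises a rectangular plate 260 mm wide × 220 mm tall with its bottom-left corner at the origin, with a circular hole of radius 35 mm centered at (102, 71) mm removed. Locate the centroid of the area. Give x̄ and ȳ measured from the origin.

plate: A = 260 × 220 = 57200.00, centroid at (130.00, 110.00).
hole: A = −π·35² = -3848.45, centroid at (102.00, 71.00).
ΣA = 53351.55 mm², ΣAx̄ = 7043458.00 mm³, ΣAȳ = 6018759.98 mm³.
x̄ = 7043458.00/53351.55 = 132.02 mm; ȳ = 6018759.98/53351.55 = 112.81 mm.

x̄ = 132.02 mm, ȳ = 112.81 mm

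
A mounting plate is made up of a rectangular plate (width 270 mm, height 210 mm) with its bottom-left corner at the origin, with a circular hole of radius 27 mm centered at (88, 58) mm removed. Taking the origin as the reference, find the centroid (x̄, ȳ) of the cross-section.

x̄ = 136.98 mm, ȳ = 106.98 mm

plate: A = 270 × 210 = 56700.00, centroid at (135.00, 105.00).
hole: A = −π·27² = -2290.22, centroid at (88.00, 58.00).
ΣA = 54409.78 mm²
ΣAx̄ = (56700.00)(135.00) + (-2290.22)(88.00) = 7452960.55 mm³
ΣAȳ = (56700.00)(105.00) + (-2290.22)(58.00) = 5820667.18 mm³
x̄ = 7452960.55 / 54409.78 = 136.98 mm
ȳ = 5820667.18 / 54409.78 = 106.98 mm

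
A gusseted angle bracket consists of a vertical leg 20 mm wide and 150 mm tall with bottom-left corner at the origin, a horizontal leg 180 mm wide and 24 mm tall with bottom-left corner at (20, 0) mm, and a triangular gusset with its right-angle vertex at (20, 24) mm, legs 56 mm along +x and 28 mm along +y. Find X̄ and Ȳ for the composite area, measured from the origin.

X̄ = 66.08 mm, Ȳ = 37.39 mm

vertical leg: A = 20 × 150 = 3000.00, centroid at (10.00, 75.00).
horizontal leg: A = 180 × 24 = 4320.00, centroid at (110.00, 12.00).
gusset: A = ½·56·28 = 784.00, centroid at (38.67, 33.33).
ΣA = 8104.00 mm², ΣAX̄ = 535514.67 mm³, ΣAȲ = 302973.33 mm³.
X̄ = 535514.67/8104.00 = 66.08 mm; Ȳ = 302973.33/8104.00 = 37.39 mm.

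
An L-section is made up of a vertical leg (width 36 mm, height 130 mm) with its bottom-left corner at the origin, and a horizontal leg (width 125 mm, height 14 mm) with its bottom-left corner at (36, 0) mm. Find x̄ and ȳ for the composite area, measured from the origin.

x̄ = 39.91 mm, ȳ = 49.21 mm

vertical leg: A = 36 × 130 = 4680.00, centroid at (18.00, 65.00).
horizontal leg: A = 125 × 14 = 1750.00, centroid at (98.50, 7.00).
ΣA = 6430.00 mm², ΣAx̄ = 256615.00 mm³, ΣAȳ = 316450.00 mm³.
x̄ = 256615.00/6430.00 = 39.91 mm; ȳ = 316450.00/6430.00 = 49.21 mm.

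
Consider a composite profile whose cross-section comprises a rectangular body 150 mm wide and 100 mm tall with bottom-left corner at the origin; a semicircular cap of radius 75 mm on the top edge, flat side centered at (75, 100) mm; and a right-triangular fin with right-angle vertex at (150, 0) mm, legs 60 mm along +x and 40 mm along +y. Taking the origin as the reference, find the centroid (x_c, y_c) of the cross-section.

rectangular body: A = 150 × 100 = 15000.00, centroid at (75.00, 50.00).
semicircular top: A = ½π·75² = 8835.73, centroid at (75.00, 131.83).
triangular fin: A = ½·60·40 = 1200.00, centroid at (170.00, 13.33).
ΣA = 25035.73 mm²
ΣAx_c = (15000.00)(75.00) + (8835.73)(75.00) + (1200.00)(170.00) = 1991679.70 mm³
ΣAy_c = (15000.00)(50.00) + (8835.73)(131.83) + (1200.00)(13.33) = 1930822.93 mm³
x_c = 1991679.70 / 25035.73 = 79.55 mm
y_c = 1930822.93 / 25035.73 = 77.12 mm

x_c = 79.55 mm, y_c = 77.12 mm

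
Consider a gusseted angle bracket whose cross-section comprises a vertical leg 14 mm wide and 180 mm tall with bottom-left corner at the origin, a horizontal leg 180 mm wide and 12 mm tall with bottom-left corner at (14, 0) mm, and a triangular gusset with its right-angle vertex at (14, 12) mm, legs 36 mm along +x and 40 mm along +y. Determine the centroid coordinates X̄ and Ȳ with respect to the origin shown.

Part | A | x̄ᵢ | ȳᵢ | A·x̄ᵢ | A·ȳᵢ
vertical leg | 2520.00 | 7.00 | 90.00 | 17640.00 | 226800.00
horizontal leg | 2160.00 | 104.00 | 6.00 | 224640.00 | 12960.00
gusset | 720.00 | 26.00 | 25.33 | 18720.00 | 18240.00
Σ | 5400.00 |  |  | 261000.00 | 258000.00
X̄ = 261000.00 / 5400.00 = 48.33 mm
Ȳ = 258000.00 / 5400.00 = 47.78 mm

X̄ = 48.33 mm, Ȳ = 47.78 mm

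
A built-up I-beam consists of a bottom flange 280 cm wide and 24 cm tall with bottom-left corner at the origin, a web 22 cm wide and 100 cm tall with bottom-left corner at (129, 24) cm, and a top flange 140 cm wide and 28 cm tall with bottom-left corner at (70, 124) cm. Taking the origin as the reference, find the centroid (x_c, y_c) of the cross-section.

Part | A | x̄ᵢ | ȳᵢ | A·x̄ᵢ | A·ȳᵢ
bottom flange | 6720.00 | 140.00 | 12.00 | 940800.00 | 80640.00
web | 2200.00 | 140.00 | 74.00 | 308000.00 | 162800.00
top flange | 3920.00 | 140.00 | 138.00 | 548800.00 | 540960.00
Σ | 12840.00 |  |  | 1797600.00 | 784400.00
x_c = 1797600.00 / 12840.00 = 140.00 cm
y_c = 784400.00 / 12840.00 = 61.09 cm

x_c = 140.00 cm, y_c = 61.09 cm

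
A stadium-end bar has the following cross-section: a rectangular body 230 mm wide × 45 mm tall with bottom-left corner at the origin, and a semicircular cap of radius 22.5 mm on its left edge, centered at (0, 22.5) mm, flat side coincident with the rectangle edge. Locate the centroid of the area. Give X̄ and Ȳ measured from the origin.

rectangular body: A = 230 × 45 = 10350.00, centroid at (115.00, 22.50).
semicircular end: A = ½π·22.5² = 795.22, centroid at (-9.55, 22.50).
ΣA = 11145.22 mm²
ΣAX̄ = (10350.00)(115.00) + (795.22)(-9.55) = 1182656.25 mm³
ΣAȲ = (10350.00)(22.50) + (795.22)(22.50) = 250767.35 mm³
X̄ = 1182656.25 / 11145.22 = 106.11 mm
Ȳ = 250767.35 / 11145.22 = 22.50 mm

X̄ = 106.11 mm, Ȳ = 22.50 mm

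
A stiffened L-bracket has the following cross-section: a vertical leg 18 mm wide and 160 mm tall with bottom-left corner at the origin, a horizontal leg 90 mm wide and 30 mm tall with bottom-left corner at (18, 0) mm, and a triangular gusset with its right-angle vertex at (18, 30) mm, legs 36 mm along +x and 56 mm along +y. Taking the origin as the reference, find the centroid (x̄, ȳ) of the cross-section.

x̄ = 34.34 mm, ȳ = 48.57 mm

vertical leg: A = 18 × 160 = 2880.00, centroid at (9.00, 80.00).
horizontal leg: A = 90 × 30 = 2700.00, centroid at (63.00, 15.00).
gusset: A = ½·36·56 = 1008.00, centroid at (30.00, 48.67).
ΣA = 6588.00 mm², ΣAx̄ = 226260.00 mm³, ΣAȳ = 319956.00 mm³.
x̄ = 226260.00/6588.00 = 34.34 mm; ȳ = 319956.00/6588.00 = 48.57 mm.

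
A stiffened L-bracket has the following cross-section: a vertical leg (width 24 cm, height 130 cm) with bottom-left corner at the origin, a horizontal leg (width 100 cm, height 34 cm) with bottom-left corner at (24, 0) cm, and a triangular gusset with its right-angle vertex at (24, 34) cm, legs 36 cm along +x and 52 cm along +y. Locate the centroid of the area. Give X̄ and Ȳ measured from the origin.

X̄ = 43.29 cm, Ȳ = 41.40 cm

Part | A | x̄ᵢ | ȳᵢ | A·x̄ᵢ | A·ȳᵢ
vertical leg | 3120.00 | 12.00 | 65.00 | 37440.00 | 202800.00
horizontal leg | 3400.00 | 74.00 | 17.00 | 251600.00 | 57800.00
gusset | 936.00 | 36.00 | 51.33 | 33696.00 | 48048.00
Σ | 7456.00 |  |  | 322736.00 | 308648.00
X̄ = 322736.00 / 7456.00 = 43.29 cm
Ȳ = 308648.00 / 7456.00 = 41.40 cm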